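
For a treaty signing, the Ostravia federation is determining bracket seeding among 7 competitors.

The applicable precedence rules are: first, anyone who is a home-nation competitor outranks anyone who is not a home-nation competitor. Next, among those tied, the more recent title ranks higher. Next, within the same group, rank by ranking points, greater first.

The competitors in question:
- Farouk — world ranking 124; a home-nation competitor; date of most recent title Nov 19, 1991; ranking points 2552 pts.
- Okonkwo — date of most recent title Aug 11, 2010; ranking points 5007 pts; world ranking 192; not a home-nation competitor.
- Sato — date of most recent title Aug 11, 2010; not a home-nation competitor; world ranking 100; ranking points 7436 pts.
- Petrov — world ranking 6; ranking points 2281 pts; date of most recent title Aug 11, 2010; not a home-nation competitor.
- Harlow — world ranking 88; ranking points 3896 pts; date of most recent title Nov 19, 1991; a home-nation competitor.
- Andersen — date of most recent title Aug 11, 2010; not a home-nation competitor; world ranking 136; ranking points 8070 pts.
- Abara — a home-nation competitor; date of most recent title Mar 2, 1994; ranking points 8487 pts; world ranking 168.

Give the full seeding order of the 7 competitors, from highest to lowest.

By the first rule: Abara, Harlow and Farouk (each a home-nation competitor); then Andersen, Sato, Okonkwo and Petrov (each not a home-nation competitor).
Among Abara, Harlow and Farouk, by date of most recent title (later first): Abara (Mar 2, 1994) before Harlow and Farouk (Nov 19, 1991).
Among Harlow and Farouk, by ranking points (higher first): Harlow (3896 pts) before Farouk (2552 pts).
Andersen, Sato, Okonkwo and Petrov all have date of most recent title Aug 11, 2010, so the next rule applies.
Among Andersen, Sato, Okonkwo and Petrov, by ranking points (higher first): Andersen (8070 pts) before Sato (7436 pts) before Okonkwo (5007 pts) before Petrov (2281 pts).
Full order: Abara, Harlow, Farouk, Andersen, Sato, Okonkwo, Petrov.

Abara, Harlow, Farouk, Andersen, Sato, Okonkwo, Petrov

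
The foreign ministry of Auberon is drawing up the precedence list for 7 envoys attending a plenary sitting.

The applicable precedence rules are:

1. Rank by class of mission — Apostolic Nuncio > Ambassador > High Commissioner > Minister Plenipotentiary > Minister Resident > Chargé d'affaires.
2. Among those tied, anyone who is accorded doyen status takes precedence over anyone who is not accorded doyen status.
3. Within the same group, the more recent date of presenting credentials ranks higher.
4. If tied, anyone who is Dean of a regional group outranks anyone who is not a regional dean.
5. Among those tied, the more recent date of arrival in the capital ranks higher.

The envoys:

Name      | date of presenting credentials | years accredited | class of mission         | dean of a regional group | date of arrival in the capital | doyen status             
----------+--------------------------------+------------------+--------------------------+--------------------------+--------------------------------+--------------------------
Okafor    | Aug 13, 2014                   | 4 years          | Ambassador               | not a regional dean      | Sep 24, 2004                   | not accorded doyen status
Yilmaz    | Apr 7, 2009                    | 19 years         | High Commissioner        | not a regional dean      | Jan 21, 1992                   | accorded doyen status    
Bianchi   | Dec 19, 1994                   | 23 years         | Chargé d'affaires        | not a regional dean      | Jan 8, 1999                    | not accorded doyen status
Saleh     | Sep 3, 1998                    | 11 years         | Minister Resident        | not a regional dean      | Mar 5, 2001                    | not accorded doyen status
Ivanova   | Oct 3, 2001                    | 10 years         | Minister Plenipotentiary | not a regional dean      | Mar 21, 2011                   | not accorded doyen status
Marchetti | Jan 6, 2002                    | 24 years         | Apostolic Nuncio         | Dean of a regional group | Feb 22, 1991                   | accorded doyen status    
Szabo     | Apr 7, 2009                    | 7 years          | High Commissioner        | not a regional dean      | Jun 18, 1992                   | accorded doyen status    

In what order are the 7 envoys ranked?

Marchetti, Okafor, Szabo, Yilmaz, Ivanova, Saleh, Bianchi

By class of mission: Marchetti (Apostolic Nuncio); then Okafor (Ambassador); then Szabo and Yilmaz (High Commissioner); then Ivanova (Minister Plenipotentiary); then Saleh (Minister Resident); then Bianchi (Chargé d'affaires).
Szabo and Yilmaz are each accorded doyen status, so the next rule applies.
Szabo and Yilmaz both have date of presenting credentials Apr 7, 2009, so the next rule applies.
Szabo and Yilmaz are each not a regional dean, so the next rule applies.
Among Szabo and Yilmaz, by date of arrival in the capital (later first): Szabo (Jun 18, 1992) before Yilmaz (Jan 21, 1992).
Full order: Marchetti, Okafor, Szabo, Yilmaz, Ivanova, Saleh, Bianchi.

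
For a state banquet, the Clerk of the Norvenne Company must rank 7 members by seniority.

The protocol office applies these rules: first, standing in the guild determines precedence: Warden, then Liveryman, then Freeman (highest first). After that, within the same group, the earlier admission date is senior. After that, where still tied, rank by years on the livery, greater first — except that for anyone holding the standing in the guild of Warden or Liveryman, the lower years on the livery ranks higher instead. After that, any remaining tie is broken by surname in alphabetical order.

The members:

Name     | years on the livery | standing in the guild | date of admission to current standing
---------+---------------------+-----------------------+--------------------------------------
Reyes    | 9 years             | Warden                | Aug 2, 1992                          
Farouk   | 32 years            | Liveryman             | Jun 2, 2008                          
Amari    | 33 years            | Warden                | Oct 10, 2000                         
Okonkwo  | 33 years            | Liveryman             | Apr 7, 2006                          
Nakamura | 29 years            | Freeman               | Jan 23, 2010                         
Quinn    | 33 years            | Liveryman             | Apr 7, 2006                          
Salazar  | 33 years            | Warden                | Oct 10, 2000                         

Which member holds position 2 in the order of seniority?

By standing in the guild: Reyes, Amari and Salazar (Warden); then Okonkwo, Quinn and Farouk (Liveryman); then Nakamura (Freeman).
Among Reyes, Amari and Salazar, by date of admission to current standing (earlier first): Reyes (Aug 2, 1992) before Amari and Salazar (Oct 10, 2000).
Amari and Salazar both have years on the livery 33 years, so the next rule applies.
Among Amari and Salazar, alphabetically by surname: Amari before Salazar.
Among Okonkwo, Quinn and Farouk, by date of admission to current standing (earlier first): Okonkwo and Quinn (Apr 7, 2006) before Farouk (Jun 2, 2008).
Okonkwo and Quinn both have years on the livery 33 years, so the next rule applies.
Among Okonkwo and Quinn, alphabetically by surname: Okonkwo before Quinn.
Order: Reyes, Amari, Salazar, Okonkwo, Quinn, Farouk, Nakamura.

Amari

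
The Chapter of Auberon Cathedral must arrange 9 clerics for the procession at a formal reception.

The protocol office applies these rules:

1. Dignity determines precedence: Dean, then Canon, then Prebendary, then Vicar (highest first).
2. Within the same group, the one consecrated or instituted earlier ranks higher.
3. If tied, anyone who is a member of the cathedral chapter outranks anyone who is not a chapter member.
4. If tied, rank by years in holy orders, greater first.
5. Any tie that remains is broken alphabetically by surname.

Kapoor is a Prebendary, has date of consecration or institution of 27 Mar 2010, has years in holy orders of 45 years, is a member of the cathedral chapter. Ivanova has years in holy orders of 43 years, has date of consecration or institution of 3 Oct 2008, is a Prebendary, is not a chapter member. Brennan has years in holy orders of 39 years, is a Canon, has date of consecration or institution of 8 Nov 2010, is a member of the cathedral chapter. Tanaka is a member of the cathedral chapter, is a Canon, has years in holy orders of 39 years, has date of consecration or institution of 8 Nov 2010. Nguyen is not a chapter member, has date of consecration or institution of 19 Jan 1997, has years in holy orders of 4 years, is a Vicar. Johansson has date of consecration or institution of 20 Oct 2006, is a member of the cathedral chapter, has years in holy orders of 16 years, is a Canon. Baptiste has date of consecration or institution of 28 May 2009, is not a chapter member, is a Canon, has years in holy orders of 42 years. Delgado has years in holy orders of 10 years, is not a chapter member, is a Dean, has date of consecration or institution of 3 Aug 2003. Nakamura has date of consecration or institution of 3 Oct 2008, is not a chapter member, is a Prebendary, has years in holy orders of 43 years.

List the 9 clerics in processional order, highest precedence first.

Delgado, Johansson, Baptiste, Brennan, Tanaka, Ivanova, Nakamura, Kapoor, Nguyen

By dignity: Delgado (Dean); then Johansson, Baptiste, Brennan and Tanaka (Canon); then Ivanova, Nakamura and Kapoor (Prebendary); then Nguyen (Vicar).
Among Johansson, Baptiste, Brennan and Tanaka, by date of consecration or institution (earlier first): Johansson (20 Oct 2006) before Baptiste (28 May 2009) before Brennan and Tanaka (8 Nov 2010).
Brennan and Tanaka are each a member of the cathedral chapter, so the next rule applies.
Brennan and Tanaka both have years in holy orders 39 years, so the next rule applies.
Among Brennan and Tanaka, alphabetically by surname: Brennan before Tanaka.
Among Ivanova, Nakamura and Kapoor, by date of consecration or institution (earlier first): Ivanova and Nakamura (3 Oct 2008) before Kapoor (27 Mar 2010).
Ivanova and Nakamura are each not a chapter member, so the next rule applies.
Ivanova and Nakamura both have years in holy orders 43 years, so the next rule applies.
Among Ivanova and Nakamura, alphabetically by surname: Ivanova before Nakamura.
Full order: Delgado, Johansson, Baptiste, Brennan, Tanaka, Ivanova, Nakamura, Kapoor, Nguyen.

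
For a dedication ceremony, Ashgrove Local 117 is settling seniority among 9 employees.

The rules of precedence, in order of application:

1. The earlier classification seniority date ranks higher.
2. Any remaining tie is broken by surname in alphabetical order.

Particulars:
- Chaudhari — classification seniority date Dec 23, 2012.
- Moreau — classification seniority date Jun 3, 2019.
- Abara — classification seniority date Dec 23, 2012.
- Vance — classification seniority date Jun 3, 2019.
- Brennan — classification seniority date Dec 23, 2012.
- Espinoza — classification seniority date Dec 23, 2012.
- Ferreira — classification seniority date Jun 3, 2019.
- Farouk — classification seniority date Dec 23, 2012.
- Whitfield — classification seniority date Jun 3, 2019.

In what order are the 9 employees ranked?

By classification seniority date (earlier first): Abara, Brennan, Chaudhari, Espinoza and Farouk (each Dec 23, 2012); then Ferreira, Moreau, Vance and Whitfield (each Jun 3, 2019).
Among Abara, Brennan, Chaudhari, Espinoza and Farouk, alphabetically by surname: Abara before Brennan before Chaudhari before Espinoza before Farouk.
Among Ferreira, Moreau, Vance and Whitfield, alphabetically by surname: Ferreira before Moreau before Vance before Whitfield.
Full order: Abara, Brennan, Chaudhari, Espinoza, Farouk, Ferreira, Moreau, Vance, Whitfield.

Abara, Brennan, Chaudhari, Espinoza, Farouk, Ferreira, Moreau, Vance, Whitfield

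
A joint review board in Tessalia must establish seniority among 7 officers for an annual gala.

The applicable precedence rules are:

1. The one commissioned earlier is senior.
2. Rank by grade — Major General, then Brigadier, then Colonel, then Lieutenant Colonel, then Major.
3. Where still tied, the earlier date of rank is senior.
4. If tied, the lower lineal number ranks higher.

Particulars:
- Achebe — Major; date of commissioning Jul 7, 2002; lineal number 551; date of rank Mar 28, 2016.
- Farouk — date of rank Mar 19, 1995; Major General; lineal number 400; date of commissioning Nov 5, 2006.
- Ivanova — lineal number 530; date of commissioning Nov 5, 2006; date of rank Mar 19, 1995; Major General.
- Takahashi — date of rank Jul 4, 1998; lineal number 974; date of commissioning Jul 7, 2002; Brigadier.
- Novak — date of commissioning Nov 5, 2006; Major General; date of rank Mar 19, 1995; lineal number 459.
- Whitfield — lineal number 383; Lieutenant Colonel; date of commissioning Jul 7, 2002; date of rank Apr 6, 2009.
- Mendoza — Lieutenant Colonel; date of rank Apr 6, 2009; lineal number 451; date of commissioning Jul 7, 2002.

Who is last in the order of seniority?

By date of commissioning (earlier first): Takahashi, Whitfield, Mendoza and Achebe (each Jul 7, 2002); then Farouk, Novak and Ivanova (each Nov 5, 2006).
Among Takahashi, Whitfield, Mendoza and Achebe, by grade: Takahashi (Brigadier) before Whitfield and Mendoza (Lieutenant Colonel) before Achebe (Major).
Whitfield and Mendoza both have date of rank Apr 6, 2009, so the next rule applies.
Among Whitfield and Mendoza, by lineal number (lower first): Whitfield (383) before Mendoza (451).
Farouk, Novak and Ivanova are each Major General, so the next rule applies.
Farouk, Novak and Ivanova all have date of rank Mar 19, 1995, so the next rule applies.
Among Farouk, Novak and Ivanova, by lineal number (lower first): Farouk (400) before Novak (459) before Ivanova (530).
Order: Takahashi, Whitfield, Mendoza, Achebe, Farouk, Novak, Ivanova.

Ivanova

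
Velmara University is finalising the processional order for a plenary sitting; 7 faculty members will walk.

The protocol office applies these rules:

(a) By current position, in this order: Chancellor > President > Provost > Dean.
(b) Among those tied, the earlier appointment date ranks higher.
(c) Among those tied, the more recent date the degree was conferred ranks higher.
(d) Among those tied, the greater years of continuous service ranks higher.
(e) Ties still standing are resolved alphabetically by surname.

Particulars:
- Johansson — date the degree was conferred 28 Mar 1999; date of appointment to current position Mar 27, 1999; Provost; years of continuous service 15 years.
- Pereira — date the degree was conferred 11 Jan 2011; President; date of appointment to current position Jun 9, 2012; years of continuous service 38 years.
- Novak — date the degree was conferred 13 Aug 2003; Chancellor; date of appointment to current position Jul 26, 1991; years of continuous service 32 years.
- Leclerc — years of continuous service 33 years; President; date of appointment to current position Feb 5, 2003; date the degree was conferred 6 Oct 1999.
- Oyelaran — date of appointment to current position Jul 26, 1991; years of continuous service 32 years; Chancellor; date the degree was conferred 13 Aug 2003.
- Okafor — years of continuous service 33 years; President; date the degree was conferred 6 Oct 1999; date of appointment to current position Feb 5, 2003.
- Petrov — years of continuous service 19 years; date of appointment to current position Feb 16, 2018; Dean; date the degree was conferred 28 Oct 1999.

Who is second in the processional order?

Oyelaran

By current position: Novak and Oyelaran (Chancellor); then Leclerc, Okafor and Pereira (President); then Johansson (Provost); then Petrov (Dean).
Novak and Oyelaran both have date of appointment to current position Jul 26, 1991, so the next rule applies.
Novak and Oyelaran both have date the degree was conferred 13 Aug 2003, so the next rule applies.
Novak and Oyelaran both have years of continuous service 32 years, so the next rule applies.
Among Novak and Oyelaran, alphabetically by surname: Novak before Oyelaran.
Among Leclerc, Okafor and Pereira, by date of appointment to current position (earlier first): Leclerc and Okafor (Feb 5, 2003) before Pereira (Jun 9, 2012).
Leclerc and Okafor both have date the degree was conferred 6 Oct 1999, so the next rule applies.
Leclerc and Okafor both have years of continuous service 33 years, so the next rule applies.
Among Leclerc and Okafor, alphabetically by surname: Leclerc before Okafor.
Order: Novak, Oyelaran, Leclerc, Okafor, Pereira, Johansson, Petrov.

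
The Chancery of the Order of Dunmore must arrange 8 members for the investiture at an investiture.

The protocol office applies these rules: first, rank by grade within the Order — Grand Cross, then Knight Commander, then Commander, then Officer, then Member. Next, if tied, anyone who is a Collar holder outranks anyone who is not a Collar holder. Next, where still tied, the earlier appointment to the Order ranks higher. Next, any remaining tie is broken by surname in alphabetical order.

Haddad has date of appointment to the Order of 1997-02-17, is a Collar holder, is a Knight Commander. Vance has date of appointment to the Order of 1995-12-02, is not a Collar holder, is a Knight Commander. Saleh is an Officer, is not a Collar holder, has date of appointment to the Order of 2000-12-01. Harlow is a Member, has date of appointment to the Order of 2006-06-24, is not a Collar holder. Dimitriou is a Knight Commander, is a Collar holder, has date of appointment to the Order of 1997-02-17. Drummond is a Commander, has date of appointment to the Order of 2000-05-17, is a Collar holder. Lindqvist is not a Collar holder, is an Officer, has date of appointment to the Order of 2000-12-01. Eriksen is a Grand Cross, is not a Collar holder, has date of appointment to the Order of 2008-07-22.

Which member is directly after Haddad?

Vance

By grade within the Order: Eriksen (Grand Cross); then Dimitriou, Haddad and Vance (Knight Commander); then Drummond (Commander); then Lindqvist and Saleh (Officer); then Harlow (Member).
Among Dimitriou, Haddad and Vance, a Collar holder before not a Collar holder: Dimitriou and Haddad (a Collar holder) before Vance (not a Collar holder).
Dimitriou and Haddad both have date of appointment to the Order 1997-02-17, so the next rule applies.
Among Dimitriou and Haddad, alphabetically by surname: Dimitriou before Haddad.
Lindqvist and Saleh are each not a Collar holder, so the next rule applies.
Lindqvist and Saleh both have date of appointment to the Order 2000-12-01, so the next rule applies.
Among Lindqvist and Saleh, alphabetically by surname: Lindqvist before Saleh.
Order: Eriksen, Dimitriou, Haddad, Vance, Drummond, Lindqvist, Saleh, Harlow.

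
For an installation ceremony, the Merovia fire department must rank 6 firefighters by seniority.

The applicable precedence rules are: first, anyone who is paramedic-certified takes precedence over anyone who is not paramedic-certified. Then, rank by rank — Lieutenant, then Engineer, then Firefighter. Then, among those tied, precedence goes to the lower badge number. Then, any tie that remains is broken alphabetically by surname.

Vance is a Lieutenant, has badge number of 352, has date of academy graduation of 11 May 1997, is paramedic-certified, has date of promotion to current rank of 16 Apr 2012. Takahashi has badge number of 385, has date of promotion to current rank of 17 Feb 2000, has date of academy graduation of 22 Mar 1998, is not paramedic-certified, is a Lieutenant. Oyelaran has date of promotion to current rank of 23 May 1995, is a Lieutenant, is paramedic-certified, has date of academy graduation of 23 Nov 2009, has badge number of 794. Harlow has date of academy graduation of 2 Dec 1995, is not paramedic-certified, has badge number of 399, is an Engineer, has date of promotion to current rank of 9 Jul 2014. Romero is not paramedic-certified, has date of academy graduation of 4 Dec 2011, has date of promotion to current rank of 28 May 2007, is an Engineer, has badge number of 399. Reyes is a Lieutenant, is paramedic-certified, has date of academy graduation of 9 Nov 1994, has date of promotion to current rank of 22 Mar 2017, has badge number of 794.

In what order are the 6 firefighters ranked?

By the first rule: Vance, Oyelaran and Reyes (each paramedic-certified); then Takahashi, Harlow and Romero (each not paramedic-certified).
Vance, Oyelaran and Reyes are each Lieutenant, so the next rule applies.
Among Vance, Oyelaran and Reyes, by badge number (lower first): Vance (352) before Oyelaran and Reyes (794).
Among Oyelaran and Reyes, alphabetically by surname: Oyelaran before Reyes.
Among Takahashi, Harlow and Romero, by rank: Takahashi (Lieutenant) before Harlow and Romero (Engineer).
Harlow and Romero both have badge number 399, so the next rule applies.
Among Harlow and Romero, alphabetically by surname: Harlow before Romero.
Full order: Vance, Oyelaran, Reyes, Takahashi, Harlow, Romero.

Vance, Oyelaran, Reyes, Takahashi, Harlow, Romero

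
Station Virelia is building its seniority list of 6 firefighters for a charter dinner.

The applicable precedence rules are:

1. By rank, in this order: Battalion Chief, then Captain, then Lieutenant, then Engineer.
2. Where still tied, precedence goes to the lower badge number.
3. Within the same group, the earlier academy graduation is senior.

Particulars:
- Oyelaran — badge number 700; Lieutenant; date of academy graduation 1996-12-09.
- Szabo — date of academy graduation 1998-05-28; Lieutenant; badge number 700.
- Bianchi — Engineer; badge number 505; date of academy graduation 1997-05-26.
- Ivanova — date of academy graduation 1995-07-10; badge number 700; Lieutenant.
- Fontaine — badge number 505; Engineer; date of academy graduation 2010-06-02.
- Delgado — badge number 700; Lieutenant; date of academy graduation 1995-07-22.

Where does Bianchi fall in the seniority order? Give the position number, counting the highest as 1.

5

By rank: Ivanova, Delgado, Oyelaran and Szabo (Lieutenant); then Bianchi and Fontaine (Engineer).
Ivanova, Delgado, Oyelaran and Szabo all have badge number 700, so the next rule applies.
Among Ivanova, Delgado, Oyelaran and Szabo, by date of academy graduation (earlier first): Ivanova (1995-07-10) before Delgado (1995-07-22) before Oyelaran (1996-12-09) before Szabo (1998-05-28).
Bianchi and Fontaine both have badge number 505, so the next rule applies.
Among Bianchi and Fontaine, by date of academy graduation (earlier first): Bianchi (1997-05-26) before Fontaine (2010-06-02).
Order: Ivanova, Delgado, Oyelaran, Szabo, Bianchi, Fontaine. So position 5.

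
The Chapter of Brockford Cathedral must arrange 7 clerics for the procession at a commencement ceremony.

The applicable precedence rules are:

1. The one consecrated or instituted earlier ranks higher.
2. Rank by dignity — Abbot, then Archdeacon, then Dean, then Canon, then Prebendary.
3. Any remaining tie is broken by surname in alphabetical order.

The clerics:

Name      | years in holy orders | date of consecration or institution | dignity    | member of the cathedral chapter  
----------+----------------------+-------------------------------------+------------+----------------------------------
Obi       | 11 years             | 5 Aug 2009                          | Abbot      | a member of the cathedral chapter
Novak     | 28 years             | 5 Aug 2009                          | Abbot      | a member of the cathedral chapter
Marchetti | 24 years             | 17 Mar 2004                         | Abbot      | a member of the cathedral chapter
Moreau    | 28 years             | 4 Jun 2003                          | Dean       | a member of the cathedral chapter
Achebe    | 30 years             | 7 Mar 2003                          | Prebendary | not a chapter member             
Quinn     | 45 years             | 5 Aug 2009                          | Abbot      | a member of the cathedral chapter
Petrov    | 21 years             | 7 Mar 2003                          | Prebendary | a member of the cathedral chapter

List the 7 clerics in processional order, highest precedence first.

Achebe, Petrov, Moreau, Marchetti, Novak, Obi, Quinn

By date of consecration or institution (earlier first): Achebe and Petrov (both 7 Mar 2003); then Moreau (4 Jun 2003); then Marchetti (17 Mar 2004); then Novak, Obi and Quinn (each 5 Aug 2009).
Achebe and Petrov are each Prebendary, so the next rule applies.
Among Achebe and Petrov, alphabetically by surname: Achebe before Petrov.
Novak, Obi and Quinn are each Abbot, so the next rule applies.
Among Novak, Obi and Quinn, alphabetically by surname: Novak before Obi before Quinn.
Full order: Achebe, Petrov, Moreau, Marchetti, Novak, Obi, Quinn.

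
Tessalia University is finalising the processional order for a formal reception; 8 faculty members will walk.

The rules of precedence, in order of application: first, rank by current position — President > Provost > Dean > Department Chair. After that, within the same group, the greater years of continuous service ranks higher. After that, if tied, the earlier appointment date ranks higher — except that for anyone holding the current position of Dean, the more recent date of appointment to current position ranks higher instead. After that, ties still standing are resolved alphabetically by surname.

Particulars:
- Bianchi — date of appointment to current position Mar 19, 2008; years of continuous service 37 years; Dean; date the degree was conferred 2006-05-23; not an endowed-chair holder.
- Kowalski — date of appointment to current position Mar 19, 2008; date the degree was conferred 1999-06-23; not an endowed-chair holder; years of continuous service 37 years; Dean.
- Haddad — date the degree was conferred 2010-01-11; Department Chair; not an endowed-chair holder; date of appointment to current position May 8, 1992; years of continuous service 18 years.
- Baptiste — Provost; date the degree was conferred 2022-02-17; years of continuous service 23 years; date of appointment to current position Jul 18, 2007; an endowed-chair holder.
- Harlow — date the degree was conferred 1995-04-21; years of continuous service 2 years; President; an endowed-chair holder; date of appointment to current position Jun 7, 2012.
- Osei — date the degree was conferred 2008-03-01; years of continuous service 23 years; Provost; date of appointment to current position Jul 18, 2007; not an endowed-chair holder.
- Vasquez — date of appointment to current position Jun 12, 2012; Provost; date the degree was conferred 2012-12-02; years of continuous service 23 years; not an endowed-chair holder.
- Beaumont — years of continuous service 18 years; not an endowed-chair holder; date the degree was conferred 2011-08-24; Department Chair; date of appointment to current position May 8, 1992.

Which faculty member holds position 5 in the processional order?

Bianchi

By current position: Harlow (President); then Baptiste, Osei and Vasquez (Provost); then Bianchi and Kowalski (Dean); then Beaumont and Haddad (Department Chair).
Baptiste, Osei and Vasquez all have years of continuous service 23 years, so the next rule applies.
Among Baptiste, Osei and Vasquez, by date of appointment to current position (earlier first): Baptiste and Osei (Jul 18, 2007) before Vasquez (Jun 12, 2012).
Among Baptiste and Osei, alphabetically by surname: Baptiste before Osei.
Bianchi and Kowalski both have years of continuous service 37 years, so the next rule applies.
Bianchi and Kowalski both have date of appointment to current position Mar 19, 2008, so the next rule applies.
Among Bianchi and Kowalski, alphabetically by surname: Bianchi before Kowalski.
Beaumont and Haddad both have years of continuous service 18 years, so the next rule applies.
Beaumont and Haddad both have date of appointment to current position May 8, 1992, so the next rule applies.
Among Beaumont and Haddad, alphabetically by surname: Beaumont before Haddad.
Order: Harlow, Baptiste, Osei, Vasquez, Bianchi, Kowalski, Beaumont, Haddad.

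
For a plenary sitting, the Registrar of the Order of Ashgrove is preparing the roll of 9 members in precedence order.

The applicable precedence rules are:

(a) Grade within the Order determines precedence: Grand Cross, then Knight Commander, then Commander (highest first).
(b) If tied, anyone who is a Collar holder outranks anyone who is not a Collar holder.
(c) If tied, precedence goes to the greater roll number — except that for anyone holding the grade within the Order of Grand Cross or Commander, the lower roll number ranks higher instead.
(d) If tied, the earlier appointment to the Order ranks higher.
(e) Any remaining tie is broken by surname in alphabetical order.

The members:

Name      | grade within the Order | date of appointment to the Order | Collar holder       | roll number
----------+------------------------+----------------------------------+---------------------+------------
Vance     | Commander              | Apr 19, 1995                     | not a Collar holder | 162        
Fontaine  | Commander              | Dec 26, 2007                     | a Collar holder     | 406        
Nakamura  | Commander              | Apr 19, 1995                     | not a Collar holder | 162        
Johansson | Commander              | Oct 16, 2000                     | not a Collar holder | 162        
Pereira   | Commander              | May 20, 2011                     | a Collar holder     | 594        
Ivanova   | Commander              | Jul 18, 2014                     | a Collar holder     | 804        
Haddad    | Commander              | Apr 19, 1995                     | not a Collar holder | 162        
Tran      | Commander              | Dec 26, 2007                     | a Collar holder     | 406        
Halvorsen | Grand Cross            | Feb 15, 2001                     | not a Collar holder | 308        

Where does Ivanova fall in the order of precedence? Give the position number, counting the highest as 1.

5

By grade within the Order: Halvorsen (Grand Cross); then Fontaine, Tran, Pereira, Ivanova, Haddad, Nakamura, Vance and Johansson (Commander).
Among Fontaine, Tran, Pereira, Ivanova, Haddad, Nakamura, Vance and Johansson, a Collar holder before not a Collar holder: Fontaine, Tran, Pereira and Ivanova (a Collar holder) before Haddad, Nakamura, Vance and Johansson (not a Collar holder).
Among Fontaine, Tran, Pereira and Ivanova, by roll number (lower first) (reversed rule for this group): Fontaine and Tran (406) before Pereira (594) before Ivanova (804).
Fontaine and Tran both have date of appointment to the Order Dec 26, 2007, so the next rule applies.
Among Fontaine and Tran, alphabetically by surname: Fontaine before Tran.
Haddad, Nakamura, Vance and Johansson all have roll number 162, so the next rule applies.
Among Haddad, Nakamura, Vance and Johansson, by date of appointment to the Order (earlier first): Haddad, Nakamura and Vance (Apr 19, 1995) before Johansson (Oct 16, 2000).
Among Haddad, Nakamura and Vance, alphabetically by surname: Haddad before Nakamura before Vance.
Order: Halvorsen, Fontaine, Tran, Pereira, Ivanova, Haddad, Nakamura, Vance, Johansson. So position 5.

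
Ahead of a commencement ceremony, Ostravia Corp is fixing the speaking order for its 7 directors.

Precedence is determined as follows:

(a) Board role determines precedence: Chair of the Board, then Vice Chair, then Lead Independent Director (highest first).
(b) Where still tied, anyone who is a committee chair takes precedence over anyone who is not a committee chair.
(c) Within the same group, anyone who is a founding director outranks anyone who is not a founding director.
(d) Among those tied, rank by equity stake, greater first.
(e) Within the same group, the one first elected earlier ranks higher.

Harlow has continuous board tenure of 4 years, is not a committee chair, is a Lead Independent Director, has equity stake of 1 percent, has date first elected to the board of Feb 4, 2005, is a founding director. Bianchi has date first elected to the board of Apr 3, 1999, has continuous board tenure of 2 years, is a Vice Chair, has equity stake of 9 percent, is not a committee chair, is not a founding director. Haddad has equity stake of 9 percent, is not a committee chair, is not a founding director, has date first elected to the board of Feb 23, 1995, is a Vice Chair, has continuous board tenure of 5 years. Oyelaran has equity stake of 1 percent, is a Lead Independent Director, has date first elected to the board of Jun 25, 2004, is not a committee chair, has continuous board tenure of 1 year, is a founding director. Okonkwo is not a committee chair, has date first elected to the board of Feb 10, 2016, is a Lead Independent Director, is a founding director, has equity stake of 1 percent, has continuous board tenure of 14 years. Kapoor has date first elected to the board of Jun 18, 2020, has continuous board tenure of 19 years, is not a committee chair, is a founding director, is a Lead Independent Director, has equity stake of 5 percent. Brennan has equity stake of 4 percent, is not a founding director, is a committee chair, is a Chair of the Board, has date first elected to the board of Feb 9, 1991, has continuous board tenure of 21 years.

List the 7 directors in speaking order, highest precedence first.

By board role: Brennan (Chair of the Board); then Haddad and Bianchi (Vice Chair); then Kapoor, Oyelaran, Harlow and Okonkwo (Lead Independent Director).
Haddad and Bianchi are each not a committee chair, so the next rule applies.
Haddad and Bianchi are each not a founding director, so the next rule applies.
Haddad and Bianchi both have equity stake 9 percent, so the next rule applies.
Among Haddad and Bianchi, by date first elected to the board (earlier first): Haddad (Feb 23, 1995) before Bianchi (Apr 3, 1999).
Kapoor, Oyelaran, Harlow and Okonkwo are each not a committee chair, so the next rule applies.
Kapoor, Oyelaran, Harlow and Okonkwo are each a founding director, so the next rule applies.
Among Kapoor, Oyelaran, Harlow and Okonkwo, by equity stake (higher first): Kapoor (5 percent) before Oyelaran, Harlow and Okonkwo (1 percent).
Among Oyelaran, Harlow and Okonkwo, by date first elected to the board (earlier first): Oyelaran (Jun 25, 2004) before Harlow (Feb 4, 2005) before Okonkwo (Feb 10, 2016).
Full order: Brennan, Haddad, Bianchi, Kapoor, Oyelaran, Harlow, Okonkwo.

Brennan, Haddad, Bianchi, Kapoor, Oyelaran, Harlow, Okonkwo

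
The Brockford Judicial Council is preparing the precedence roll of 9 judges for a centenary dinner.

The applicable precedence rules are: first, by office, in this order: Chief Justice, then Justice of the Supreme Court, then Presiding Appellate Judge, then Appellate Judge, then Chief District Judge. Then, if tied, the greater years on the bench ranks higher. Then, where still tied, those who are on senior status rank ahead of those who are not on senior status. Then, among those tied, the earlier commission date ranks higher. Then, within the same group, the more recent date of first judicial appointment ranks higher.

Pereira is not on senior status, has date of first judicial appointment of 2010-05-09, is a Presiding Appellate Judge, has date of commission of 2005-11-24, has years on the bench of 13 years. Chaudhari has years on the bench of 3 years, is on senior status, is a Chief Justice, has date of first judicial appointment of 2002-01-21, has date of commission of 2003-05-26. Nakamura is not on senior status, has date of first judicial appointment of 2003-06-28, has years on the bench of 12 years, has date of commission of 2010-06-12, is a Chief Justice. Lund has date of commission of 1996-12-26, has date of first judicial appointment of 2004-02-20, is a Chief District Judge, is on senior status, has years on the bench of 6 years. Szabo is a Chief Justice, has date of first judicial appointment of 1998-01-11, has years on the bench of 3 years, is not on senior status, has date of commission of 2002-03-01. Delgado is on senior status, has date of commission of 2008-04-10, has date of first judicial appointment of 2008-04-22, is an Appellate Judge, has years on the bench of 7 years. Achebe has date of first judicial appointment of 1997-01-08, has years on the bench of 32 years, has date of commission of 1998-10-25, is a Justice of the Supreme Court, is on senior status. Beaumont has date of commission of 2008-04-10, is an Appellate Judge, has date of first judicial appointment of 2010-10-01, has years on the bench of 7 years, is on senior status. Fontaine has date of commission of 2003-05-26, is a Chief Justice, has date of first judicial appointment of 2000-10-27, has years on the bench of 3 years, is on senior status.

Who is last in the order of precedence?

By office: Nakamura, Chaudhari, Fontaine and Szabo (Chief Justice); then Achebe (Justice of the Supreme Court); then Pereira (Presiding Appellate Judge); then Beaumont and Delgado (Appellate Judge); then Lund (Chief District Judge).
Among Nakamura, Chaudhari, Fontaine and Szabo, by years on the bench (higher first): Nakamura (12 years) before Chaudhari, Fontaine and Szabo (3 years).
Among Chaudhari, Fontaine and Szabo, on senior status before not on senior status: Chaudhari and Fontaine (on senior status) before Szabo (not on senior status).
Chaudhari and Fontaine both have date of commission 2003-05-26, so the next rule applies.
Among Chaudhari and Fontaine, by date of first judicial appointment (later first): Chaudhari (2002-01-21) before Fontaine (2000-10-27).
Beaumont and Delgado both have years on the bench 7 years, so the next rule applies.
Beaumont and Delgado are each on senior status, so the next rule applies.
Beaumont and Delgado both have date of commission 2008-04-10, so the next rule applies.
Among Beaumont and Delgado, by date of first judicial appointment (later first): Beaumont (2010-10-01) before Delgado (2008-04-22).
Order: Nakamura, Chaudhari, Fontaine, Szabo, Achebe, Pereira, Beaumont, Delgado, Lund.

Lund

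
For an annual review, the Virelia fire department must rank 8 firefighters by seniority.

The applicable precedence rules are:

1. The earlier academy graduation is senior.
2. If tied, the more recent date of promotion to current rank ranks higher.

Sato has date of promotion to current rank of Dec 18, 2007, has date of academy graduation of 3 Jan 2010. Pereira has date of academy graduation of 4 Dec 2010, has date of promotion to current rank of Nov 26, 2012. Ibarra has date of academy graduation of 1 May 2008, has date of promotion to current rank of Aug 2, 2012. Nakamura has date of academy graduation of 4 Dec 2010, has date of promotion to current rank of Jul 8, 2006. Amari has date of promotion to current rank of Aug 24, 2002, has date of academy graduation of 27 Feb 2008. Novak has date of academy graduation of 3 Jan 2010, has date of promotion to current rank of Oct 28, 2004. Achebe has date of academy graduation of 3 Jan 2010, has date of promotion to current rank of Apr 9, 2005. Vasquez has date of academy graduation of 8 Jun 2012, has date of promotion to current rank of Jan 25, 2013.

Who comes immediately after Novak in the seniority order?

By date of academy graduation (earlier first): Amari (27 Feb 2008); then Ibarra (1 May 2008); then Sato, Achebe and Novak (each 3 Jan 2010); then Pereira and Nakamura (both 4 Dec 2010); then Vasquez (8 Jun 2012).
Among Sato, Achebe and Novak, by date of promotion to current rank (later first): Sato (Dec 18, 2007) before Achebe (Apr 9, 2005) before Novak (Oct 28, 2004).
Among Pereira and Nakamura, by date of promotion to current rank (later first): Pereira (Nov 26, 2012) before Nakamura (Jul 8, 2006).
Order: Amari, Ibarra, Sato, Achebe, Novak, Pereira, Nakamura, Vasquez.

Pereira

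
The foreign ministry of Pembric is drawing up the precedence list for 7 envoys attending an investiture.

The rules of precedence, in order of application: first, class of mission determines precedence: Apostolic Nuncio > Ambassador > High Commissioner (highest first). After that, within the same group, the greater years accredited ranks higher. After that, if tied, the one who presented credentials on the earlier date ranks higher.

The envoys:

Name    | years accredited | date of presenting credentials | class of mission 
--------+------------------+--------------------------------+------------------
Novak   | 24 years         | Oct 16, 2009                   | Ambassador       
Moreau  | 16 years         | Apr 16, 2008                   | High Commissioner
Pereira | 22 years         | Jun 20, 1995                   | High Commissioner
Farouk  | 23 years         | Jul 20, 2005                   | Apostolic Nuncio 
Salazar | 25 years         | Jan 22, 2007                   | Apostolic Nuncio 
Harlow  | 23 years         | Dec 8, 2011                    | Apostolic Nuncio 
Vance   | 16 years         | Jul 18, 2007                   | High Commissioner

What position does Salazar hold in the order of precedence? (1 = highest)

By class of mission: Salazar, Farouk and Harlow (Apostolic Nuncio); then Novak (Ambassador); then Pereira, Vance and Moreau (High Commissioner).
Among Salazar, Farouk and Harlow, by years accredited (higher first): Salazar (25 years) before Farouk and Harlow (23 years).
Among Farouk and Harlow, by date of presenting credentials (earlier first): Farouk (Jul 20, 2005) before Harlow (Dec 8, 2011).
Among Pereira, Vance and Moreau, by years accredited (higher first): Pereira (22 years) before Vance and Moreau (16 years).
Among Vance and Moreau, by date of presenting credentials (earlier first): Vance (Jul 18, 2007) before Moreau (Apr 16, 2008).
Order: Salazar, Farouk, Harlow, Novak, Pereira, Vance, Moreau. So position 1.

1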